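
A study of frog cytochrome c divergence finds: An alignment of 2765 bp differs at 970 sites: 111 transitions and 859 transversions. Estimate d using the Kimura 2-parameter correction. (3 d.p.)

0.491

P = 111/2765 ≈ 0.040145 and Q = 859/2765 ≈ 0.310669.
Under the Kimura two-parameter model, d = −½ ln(1 − 2P − Q) − ¼ ln(1 − 2Q).
1 − 2P − Q = 0.609041, giving −½ ln(0.609041) = 0.247935.
1 − 2Q = 0.378662, giving −¼ ln(0.378662) = 0.242778.
d = 0.247935 + 0.242778 = 0.490713.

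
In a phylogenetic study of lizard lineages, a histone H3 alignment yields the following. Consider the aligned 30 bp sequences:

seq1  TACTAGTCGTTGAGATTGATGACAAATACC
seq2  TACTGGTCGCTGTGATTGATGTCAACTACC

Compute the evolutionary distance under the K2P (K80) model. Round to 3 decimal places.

0.189

Of 30 sites, 2 differences are transitions and 3 are transversions, so P = 2/30 ≈ 0.066667 and Q = 3/30 = 0.1.
Under the Kimura two-parameter model, d = −½ ln(1 − 2P − Q) − ¼ ln(1 − 2Q).
1 − 2P − Q = 0.766666, giving −½ ln(0.766666) = 0.132852.
1 − 2Q = 0.8, giving −¼ ln(0.8) = 0.055786.
d = 0.132852 + 0.055786 = 0.188638.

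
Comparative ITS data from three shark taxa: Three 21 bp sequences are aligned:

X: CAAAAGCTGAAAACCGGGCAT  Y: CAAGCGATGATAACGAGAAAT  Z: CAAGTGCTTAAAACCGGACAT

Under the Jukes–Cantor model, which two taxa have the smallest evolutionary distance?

X and Z

X–Y: 8/21 differ, p = 0.381, d = 0.532.
X–Z: 4/21 differ, p = 0.190, d = 0.220.
Y–Z: 7/21 differ, p = 0.333, d = 0.441.
The smallest distance is between X and Z.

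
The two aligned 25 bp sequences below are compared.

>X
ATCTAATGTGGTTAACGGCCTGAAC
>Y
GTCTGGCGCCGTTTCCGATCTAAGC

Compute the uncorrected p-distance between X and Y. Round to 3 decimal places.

0.480

The sequences differ at 12 of 25 positions.
p = 12/25 = 0.480.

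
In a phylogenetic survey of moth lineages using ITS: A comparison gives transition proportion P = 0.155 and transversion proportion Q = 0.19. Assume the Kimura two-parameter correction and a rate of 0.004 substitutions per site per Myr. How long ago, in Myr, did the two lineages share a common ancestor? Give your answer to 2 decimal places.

Under the Kimura two-parameter model, d = −½ ln(1 − 2P − Q) − ¼ ln(1 − 2Q).
1 − 2P − Q = 0.5, giving −½ ln(0.5) = 0.346574.
1 − 2Q = 0.62, giving −¼ ln(0.62) = 0.119509.
d = 0.346574 + 0.119509 = 0.466083.
Under a molecular clock d = 2μt, so t = d/(2μ) = 0.466083 / (2 × 0.004) = 58.26 Myr.

58.26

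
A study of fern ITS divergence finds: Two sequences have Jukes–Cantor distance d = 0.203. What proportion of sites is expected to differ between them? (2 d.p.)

0.18

p = (3/4)(1 − e^(−4d/3)) = 0.75 × (1 − e^(-0.270667)) = 0.75 × (1 − 0.762870) = 0.177848.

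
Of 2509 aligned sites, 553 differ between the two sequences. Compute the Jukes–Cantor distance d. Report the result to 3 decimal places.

0.261

p = 553/2509 ≈ 0.220407.
d = −(3/4) ln(1 − 4p/3) = −0.75 ln(1 − 0.293876) = −0.75 ln(0.706124)
  = −0.75 × (-0.347964) = 0.260973 substitutions/site.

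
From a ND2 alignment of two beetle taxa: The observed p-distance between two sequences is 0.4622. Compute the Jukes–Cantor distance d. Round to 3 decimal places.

0.718

d = −(3/4) ln(1 − 4p/3) = −0.75 ln(1 − 0.616267) = −0.75 ln(0.383733)
  = −0.75 × (-0.957808) = 0.718356 substitutions/site.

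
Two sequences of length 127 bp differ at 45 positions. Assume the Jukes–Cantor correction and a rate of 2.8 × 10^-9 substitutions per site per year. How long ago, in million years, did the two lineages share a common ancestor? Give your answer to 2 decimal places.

p = 45/127 ≈ 0.354331.
d = −(3/4) ln(1 − 4p/3) = −0.75 ln(1 − 0.472441) = −0.75 ln(0.527559)
  = −0.75 × (-0.639495) = 0.479621 substitutions/site.
Under a molecular clock d = 2μt, so t = d/(2μ) = 0.479621 / (2 × 2.8 × 10^-9) = 85.65 million years.

85.65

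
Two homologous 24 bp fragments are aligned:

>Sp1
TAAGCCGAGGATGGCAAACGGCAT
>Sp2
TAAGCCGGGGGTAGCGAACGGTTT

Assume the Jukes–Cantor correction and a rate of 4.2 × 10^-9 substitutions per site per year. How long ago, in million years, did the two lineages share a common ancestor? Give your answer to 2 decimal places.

The sequences differ at 6 of 24 sites (8, 11, 13, 16, 22, 23), so p = 6/24 = 0.25.
d = −(3/4) ln(1 − 4p/3) = −0.75 ln(1 − 0.333333) = −0.75 ln(0.666667)
  = −0.75 × (-0.405465) = 0.304099 substitutions/site.
Under a molecular clock d = 2μt, so t = d/(2μ) = 0.304099 / (2 × 4.2 × 10^-9) = 36.20 million years.

36.20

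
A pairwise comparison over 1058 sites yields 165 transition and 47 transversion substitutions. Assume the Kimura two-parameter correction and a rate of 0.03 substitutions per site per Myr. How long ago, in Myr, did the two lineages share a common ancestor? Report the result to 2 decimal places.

P = 165/1058 ≈ 0.155955 and Q = 47/1058 ≈ 0.044423.
Under the Kimura two-parameter model, d = −½ ln(1 − 2P − Q) − ¼ ln(1 − 2Q).
1 − 2P − Q = 0.643667, giving −½ ln(0.643667) = 0.220287.
1 − 2Q = 0.911154, giving −¼ ln(0.911154) = 0.023261.
d = 0.220287 + 0.023261 = 0.243548.
Under a molecular clock d = 2μt, so t = d/(2μ) = 0.243548 / (2 × 0.03) = 4.06 Myr.

4.06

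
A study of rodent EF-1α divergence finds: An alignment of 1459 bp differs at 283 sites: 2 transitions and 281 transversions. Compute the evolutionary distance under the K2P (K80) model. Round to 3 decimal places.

P = 2/1459 ≈ 0.001371 and Q = 281/1459 ≈ 0.192598.
Under the Kimura two-parameter model, d = −½ ln(1 − 2P − Q) − ¼ ln(1 − 2Q).
1 − 2P − Q = 0.80466, giving −½ ln(0.80466) = 0.108668.
1 − 2Q = 0.614804, giving −¼ ln(0.614804) = 0.121613.
d = 0.108668 + 0.121613 = 0.230281.

0.230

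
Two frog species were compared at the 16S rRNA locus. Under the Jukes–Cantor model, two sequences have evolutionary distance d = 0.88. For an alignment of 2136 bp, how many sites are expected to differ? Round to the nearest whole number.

1106

Invert JC69: p = (3/4)(1 − e^(−4d/3)) = 0.75 × (1 − e^(-1.173333)) = 0.75 × (1 − 0.309334) = 0.518000.
Expected differing sites = pL ≈ 0.518000 × 2136 = 1106.448 ≈ 1106.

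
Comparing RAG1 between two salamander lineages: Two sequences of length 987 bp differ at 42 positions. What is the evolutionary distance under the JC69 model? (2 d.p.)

0.04

p = 42/987 ≈ 0.042553.
d = −(3/4) ln(1 − 4p/3) = −0.75 ln(1 − 0.056737) = −0.75 ln(0.943263)
  = −0.75 × (-0.058410) = 0.043808 substitutions/site.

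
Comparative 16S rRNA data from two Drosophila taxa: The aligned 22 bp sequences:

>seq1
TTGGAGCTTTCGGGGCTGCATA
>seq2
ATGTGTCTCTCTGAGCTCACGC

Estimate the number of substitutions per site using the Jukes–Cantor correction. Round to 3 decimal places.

The sequences differ at 12 of 22 sites, so p = 12/22 ≈ 0.545455.
d = −(3/4) ln(1 − 4p/3) = −0.75 ln(1 − 0.727273) = −0.75 ln(0.272727)
  = −0.75 × (-1.299284) = 0.974463 substitutions/site.

0.974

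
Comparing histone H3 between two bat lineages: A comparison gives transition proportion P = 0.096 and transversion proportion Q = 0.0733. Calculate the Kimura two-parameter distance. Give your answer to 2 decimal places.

Under the Kimura two-parameter model, d = −½ ln(1 − 2P − Q) − ¼ ln(1 − 2Q).
1 − 2P − Q = 0.7347, giving −½ ln(0.7347) = 0.154147.
1 − 2Q = 0.8534, giving −¼ ln(0.8534) = 0.039632.
d = 0.154147 + 0.039632 = 0.193779.

0.19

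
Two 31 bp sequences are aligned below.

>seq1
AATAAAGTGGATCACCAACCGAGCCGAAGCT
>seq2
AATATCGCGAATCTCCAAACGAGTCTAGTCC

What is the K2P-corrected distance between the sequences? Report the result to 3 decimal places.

Of 31 sites, 5 differences are transitions and 6 are transversions, so P = 5/31 ≈ 0.16129 and Q = 6/31 ≈ 0.193548.
Under the Kimura two-parameter model, d = −½ ln(1 − 2P − Q) − ¼ ln(1 − 2Q).
1 − 2P − Q = 0.483872, giving −½ ln(0.483872) = 0.362967.
1 − 2Q = 0.612904, giving −¼ ln(0.612904) = 0.122387.
d = 0.362967 + 0.122387 = 0.485354.

0.485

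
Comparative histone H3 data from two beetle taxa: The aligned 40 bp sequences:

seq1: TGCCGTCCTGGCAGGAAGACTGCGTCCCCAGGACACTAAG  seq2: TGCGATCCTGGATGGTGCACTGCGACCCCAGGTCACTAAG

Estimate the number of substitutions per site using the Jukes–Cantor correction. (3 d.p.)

0.268

The sequences differ at 9 of 40 sites (4, 5, 12, 13, 16, 17, 18, 25, 33), so p = 9/40 = 0.225.
d = −(3/4) ln(1 − 4p/3) = −0.75 ln(1 − 0.3) = −0.75 ln(0.7)
  = −0.75 × (-0.356675) = 0.267506 substitutions/site.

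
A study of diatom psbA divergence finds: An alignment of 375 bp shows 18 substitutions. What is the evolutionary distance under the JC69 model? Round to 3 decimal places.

p = 18/375 = 0.048.
d = −(3/4) ln(1 − 4p/3) = −0.75 ln(1 − 0.064) = −0.75 ln(0.936)
  = −0.75 × (-0.066140) = 0.049605 substitutions/site.

0.050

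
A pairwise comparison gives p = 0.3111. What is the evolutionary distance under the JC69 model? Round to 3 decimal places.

0.402

d = −(3/4) ln(1 − 4p/3) = −0.75 ln(1 − 0.4148) = −0.75 ln(0.5852)
  = −0.75 × (-0.535802) = 0.401852 substitutions/site.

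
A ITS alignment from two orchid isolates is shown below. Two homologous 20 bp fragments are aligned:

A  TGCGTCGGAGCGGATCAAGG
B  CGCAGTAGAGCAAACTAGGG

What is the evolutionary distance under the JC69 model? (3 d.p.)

The sequences differ at 10 of 20 sites (1, 4, 5, 6, 7, 12, 13, 15, 16, 18), so p = 10/20 = 0.5.
d = −(3/4) ln(1 − 4p/3) = −0.75 ln(1 − 0.666667) = −0.75 ln(0.333333)
  = −0.75 × (-1.098613) = 0.823960 substitutions/site.

0.824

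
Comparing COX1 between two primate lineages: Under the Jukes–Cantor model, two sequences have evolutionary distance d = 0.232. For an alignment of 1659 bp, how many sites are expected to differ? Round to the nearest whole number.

Invert JC69: p = (3/4)(1 − e^(−4d/3)) = 0.75 × (1 − e^(-0.309333)) = 0.75 × (1 − 0.733936) = 0.199548.
Expected differing sites = pL ≈ 0.199548 × 1659 = 331.050132 ≈ 331.

331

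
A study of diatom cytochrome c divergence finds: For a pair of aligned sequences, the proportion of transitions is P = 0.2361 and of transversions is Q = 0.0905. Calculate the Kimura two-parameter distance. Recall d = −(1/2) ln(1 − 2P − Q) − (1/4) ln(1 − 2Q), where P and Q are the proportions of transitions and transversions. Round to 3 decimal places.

Under the Kimura two-parameter model, d = −½ ln(1 − 2P − Q) − ¼ ln(1 − 2Q).
1 − 2P − Q = 0.4373, giving −½ ln(0.4373) = 0.413568.
1 − 2Q = 0.819, giving −¼ ln(0.819) = 0.049918.
d = 0.413568 + 0.049918 = 0.463486.

0.463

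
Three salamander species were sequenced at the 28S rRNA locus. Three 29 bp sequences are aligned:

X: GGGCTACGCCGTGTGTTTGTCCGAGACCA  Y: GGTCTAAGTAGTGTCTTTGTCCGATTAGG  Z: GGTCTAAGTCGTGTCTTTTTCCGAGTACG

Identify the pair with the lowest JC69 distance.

Y and Z

X–Y: 10/29 differ, p = 0.345, d = 0.462.
X–Z: 8/29 differ, p = 0.276, d = 0.344.
Y–Z: 4/29 differ, p = 0.138, d = 0.152.
The smallest distance is between Y and Z.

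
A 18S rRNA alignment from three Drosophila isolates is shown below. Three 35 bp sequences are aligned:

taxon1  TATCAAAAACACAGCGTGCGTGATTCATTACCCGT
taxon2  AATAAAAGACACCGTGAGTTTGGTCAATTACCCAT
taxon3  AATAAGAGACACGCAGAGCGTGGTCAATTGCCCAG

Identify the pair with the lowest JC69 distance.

taxon1–taxon2: 12/35 differ, p = 0.343, d = 0.458.
taxon1–taxon3: 14/35 differ, p = 0.400, d = 0.572.
taxon2–taxon3: 8/35 differ, p = 0.229, d = 0.273.
The smallest distance is between taxon2 and taxon3.

taxon2 and taxon3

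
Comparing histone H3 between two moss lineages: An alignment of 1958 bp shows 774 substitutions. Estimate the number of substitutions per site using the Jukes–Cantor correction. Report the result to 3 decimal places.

p = 774/1958 ≈ 0.395301.
d = −(3/4) ln(1 − 4p/3) = −0.75 ln(1 − 0.527068) = −0.75 ln(0.472932)
  = −0.75 × (-0.748804) = 0.561603 substitutions/site.

0.562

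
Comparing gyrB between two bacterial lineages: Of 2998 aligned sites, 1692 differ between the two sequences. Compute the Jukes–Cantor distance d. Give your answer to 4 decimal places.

p = 1692/2998 ≈ 0.564376.
d = −(3/4) ln(1 − 4p/3) = −0.75 ln(1 − 0.752501) = −0.75 ln(0.247499)
  = −0.75 × (-1.396349) = 1.047262 substitutions/site.

1.0473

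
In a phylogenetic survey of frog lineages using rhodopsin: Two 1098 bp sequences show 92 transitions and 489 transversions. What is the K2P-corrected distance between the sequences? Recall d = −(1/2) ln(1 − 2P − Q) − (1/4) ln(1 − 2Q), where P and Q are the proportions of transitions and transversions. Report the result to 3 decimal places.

1.028

P = 92/1098 ≈ 0.083789 and Q = 489/1098 ≈ 0.445355.
Under the Kimura two-parameter model, d = −½ ln(1 − 2P − Q) − ¼ ln(1 − 2Q).
1 − 2P − Q = 0.387067, giving −½ ln(0.387067) = 0.474579.
1 − 2Q = 0.10929, giving −¼ ln(0.10929) = 0.553438.
d = 0.474579 + 0.553438 = 1.028017.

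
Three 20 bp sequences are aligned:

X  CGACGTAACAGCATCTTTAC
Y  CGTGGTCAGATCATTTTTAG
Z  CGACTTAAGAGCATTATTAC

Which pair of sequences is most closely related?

X–Y: 7/20 differ, p = 0.350, d = 0.471.
X–Z: 4/20 differ, p = 0.200, d = 0.233.
Y–Z: 7/20 differ, p = 0.350, d = 0.471.
The smallest distance is between X and Z.

X and Z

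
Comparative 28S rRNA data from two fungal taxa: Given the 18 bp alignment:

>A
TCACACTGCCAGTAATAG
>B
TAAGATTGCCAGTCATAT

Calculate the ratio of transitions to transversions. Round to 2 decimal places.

0.25

Transitions are A↔G and C↔T; transversions are all other mismatches.
Transitions: 1. Transversions: 4.
R = 1/4 = 0.25.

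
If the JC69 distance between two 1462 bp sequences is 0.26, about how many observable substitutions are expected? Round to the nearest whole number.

Invert JC69: p = (3/4)(1 − e^(−4d/3)) = 0.75 × (1 − e^(-0.346667)) = 0.75 × (1 − 0.707041) = 0.219719.
Expected differing sites = pL ≈ 0.219719 × 1462 = 321.229178 ≈ 321.

321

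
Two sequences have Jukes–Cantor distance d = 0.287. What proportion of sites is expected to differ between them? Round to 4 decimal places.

p = (3/4)(1 − e^(−4d/3)) = 0.75 × (1 − e^(-0.382667)) = 0.75 × (1 − 0.682040) = 0.238470.

0.2385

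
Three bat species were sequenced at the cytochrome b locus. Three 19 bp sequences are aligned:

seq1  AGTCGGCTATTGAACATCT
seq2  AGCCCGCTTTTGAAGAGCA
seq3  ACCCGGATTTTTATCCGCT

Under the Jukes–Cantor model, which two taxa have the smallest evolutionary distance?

seq1–seq2: 6/19 differ, p = 0.316, d = 0.410.
seq1–seq3: 8/19 differ, p = 0.421, d = 0.618.
seq2–seq3: 8/19 differ, p = 0.421, d = 0.618.
The smallest distance is between seq1 and seq2.

seq1 and seq2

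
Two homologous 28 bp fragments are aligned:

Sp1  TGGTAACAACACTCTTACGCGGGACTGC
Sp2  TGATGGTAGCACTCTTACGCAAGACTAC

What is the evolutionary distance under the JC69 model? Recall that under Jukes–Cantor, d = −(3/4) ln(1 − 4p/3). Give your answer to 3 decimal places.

0.360

The sequences differ at 8 of 28 sites (3, 5, 6, 7, 9, 21, 22, 27), so p = 8/28 ≈ 0.285714.
d = −(3/4) ln(1 − 4p/3) = −0.75 ln(1 − 0.380952) = −0.75 ln(0.619048)
  = −0.75 × (-0.479572) = 0.359679 substitutions/site.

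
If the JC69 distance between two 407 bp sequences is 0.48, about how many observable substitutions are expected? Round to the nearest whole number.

144

Invert JC69: p = (3/4)(1 − e^(−4d/3)) = 0.75 × (1 − e^(-0.64)) = 0.75 × (1 − 0.527292) = 0.354531.
Expected differing sites = pL ≈ 0.354531 × 407 = 144.294117 ≈ 144.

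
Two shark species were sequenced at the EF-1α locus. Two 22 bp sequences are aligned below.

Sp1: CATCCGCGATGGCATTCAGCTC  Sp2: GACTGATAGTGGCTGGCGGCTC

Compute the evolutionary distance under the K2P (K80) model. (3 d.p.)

1.148

Of 22 sites, 7 differences are transitions and 5 are transversions, so P = 7/22 ≈ 0.318182 and Q = 5/22 ≈ 0.227273.
Under the Kimura two-parameter model, d = −½ ln(1 − 2P − Q) − ¼ ln(1 − 2Q).
1 − 2P − Q = 0.136363, giving −½ ln(0.136363) = 0.996217.
1 − 2Q = 0.545454, giving −¼ ln(0.545454) = 0.151534.
d = 0.996217 + 0.151534 = 1.147751.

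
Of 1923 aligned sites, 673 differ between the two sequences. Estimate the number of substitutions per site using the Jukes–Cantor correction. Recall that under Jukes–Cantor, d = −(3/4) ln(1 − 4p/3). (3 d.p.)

0.471

p = 673/1923 ≈ 0.349974.
d = −(3/4) ln(1 − 4p/3) = −0.75 ln(1 − 0.466632) = −0.75 ln(0.533368)
  = −0.75 × (-0.628544) = 0.471408 substitutions/site.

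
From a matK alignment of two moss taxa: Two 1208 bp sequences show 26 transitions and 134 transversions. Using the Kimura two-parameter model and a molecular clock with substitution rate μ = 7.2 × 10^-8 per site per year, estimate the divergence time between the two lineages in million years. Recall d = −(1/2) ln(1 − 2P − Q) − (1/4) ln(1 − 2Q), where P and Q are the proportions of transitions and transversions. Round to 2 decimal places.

P = 26/1208 ≈ 0.021523 and Q = 134/1208 ≈ 0.110927.
Under the Kimura two-parameter model, d = −½ ln(1 − 2P − Q) − ¼ ln(1 − 2Q).
1 − 2P − Q = 0.846027, giving −½ ln(0.846027) = 0.083602.
1 − 2Q = 0.778146, giving −¼ ln(0.778146) = 0.062710.
d = 0.083602 + 0.062710 = 0.146312.
Under a molecular clock d = 2μt, so t = d/(2μ) = 0.146312 / (2 × 7.2 × 10^-8) = 1.02 million years.

1.02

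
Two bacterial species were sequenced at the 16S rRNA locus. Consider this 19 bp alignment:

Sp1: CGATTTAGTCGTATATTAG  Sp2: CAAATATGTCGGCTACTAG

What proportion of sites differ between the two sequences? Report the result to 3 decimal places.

The sequences differ at 7 of 19 positions (sites 2, 4, 6, 7, 12, 13, 16).
p = 7/19 = 0.368421… ≈ 0.368 (to 3 d.p.).

0.368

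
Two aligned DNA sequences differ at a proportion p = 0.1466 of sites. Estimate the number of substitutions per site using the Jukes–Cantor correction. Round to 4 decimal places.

d = −(3/4) ln(1 − 4p/3) = −0.75 ln(1 − 0.195467) = −0.75 ln(0.804533)
  = −0.75 × (-0.217493) = 0.163120 substitutions/site.

0.1631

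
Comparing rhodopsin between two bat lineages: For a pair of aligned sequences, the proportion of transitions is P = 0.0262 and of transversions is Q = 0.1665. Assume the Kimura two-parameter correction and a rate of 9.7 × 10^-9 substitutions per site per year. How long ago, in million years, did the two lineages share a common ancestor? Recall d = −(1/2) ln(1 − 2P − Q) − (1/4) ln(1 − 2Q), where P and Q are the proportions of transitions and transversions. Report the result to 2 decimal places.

Under the Kimura two-parameter model, d = −½ ln(1 − 2P − Q) − ¼ ln(1 − 2Q).
1 − 2P − Q = 0.7811, giving −½ ln(0.7811) = 0.123526.
1 − 2Q = 0.667, giving −¼ ln(0.667) = 0.101241.
d = 0.123526 + 0.101241 = 0.224767.
Under a molecular clock d = 2μt, so t = d/(2μ) = 0.224767 / (2 × 9.7 × 10^-9) = 11.59 million years.

11.59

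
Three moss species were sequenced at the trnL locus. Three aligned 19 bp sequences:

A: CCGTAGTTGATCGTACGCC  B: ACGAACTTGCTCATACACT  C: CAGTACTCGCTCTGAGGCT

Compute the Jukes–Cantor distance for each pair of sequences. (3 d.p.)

d(A,B) = 0.507, d(A,C) = 0.618, d(B,C) = 0.618

A–B: 7/19 sites differ → p ≈ 0.368421, d = −0.75 ln(1 − 0.491228) = 0.506816 ≈ 0.507.
A–C: 8/19 sites differ → p ≈ 0.421053, d = −0.75 ln(1 − 0.561404) = 0.618132 ≈ 0.618.
B–C: 8/19 sites differ → p ≈ 0.421053, d = −0.75 ln(1 − 0.561404) = 0.618132 ≈ 0.618.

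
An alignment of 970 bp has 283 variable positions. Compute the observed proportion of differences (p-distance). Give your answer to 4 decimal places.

0.2918

p = 283/970 = 0.291752… ≈ 0.2918 (to 4 d.p.).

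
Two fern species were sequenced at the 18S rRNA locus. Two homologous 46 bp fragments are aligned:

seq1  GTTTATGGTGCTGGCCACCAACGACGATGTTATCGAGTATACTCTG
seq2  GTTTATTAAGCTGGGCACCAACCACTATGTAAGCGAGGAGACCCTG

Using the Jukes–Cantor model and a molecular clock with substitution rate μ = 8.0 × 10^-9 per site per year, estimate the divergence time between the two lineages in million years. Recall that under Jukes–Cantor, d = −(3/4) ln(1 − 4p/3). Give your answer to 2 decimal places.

The sequences differ at 11 of 46 sites, so p = 11/46 ≈ 0.23913.
d = −(3/4) ln(1 − 4p/3) = −0.75 ln(1 − 0.31884) = −0.75 ln(0.68116)
  = −0.75 × (-0.383958) = 0.287969 substitutions/site.
Under a molecular clock d = 2μt, so t = d/(2μ) = 0.287969 / (2 × 8.0 × 10^-9) = 18.00 million years.

18.00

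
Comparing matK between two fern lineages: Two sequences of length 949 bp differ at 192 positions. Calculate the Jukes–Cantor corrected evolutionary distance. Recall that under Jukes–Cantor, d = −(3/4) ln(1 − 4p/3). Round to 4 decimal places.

p = 192/949 ≈ 0.202318.
d = −(3/4) ln(1 − 4p/3) = −0.75 ln(1 − 0.269757) = −0.75 ln(0.730243)
  = −0.75 × (-0.314378) = 0.235784 substitutions/site.

0.2358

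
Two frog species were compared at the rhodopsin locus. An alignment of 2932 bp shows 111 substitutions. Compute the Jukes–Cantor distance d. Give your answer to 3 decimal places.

0.039

p = 111/2932 ≈ 0.037858.
d = −(3/4) ln(1 − 4p/3) = −0.75 ln(1 − 0.050477) = −0.75 ln(0.949523)
  = −0.75 × (-0.051796) = 0.038847 substitutions/site.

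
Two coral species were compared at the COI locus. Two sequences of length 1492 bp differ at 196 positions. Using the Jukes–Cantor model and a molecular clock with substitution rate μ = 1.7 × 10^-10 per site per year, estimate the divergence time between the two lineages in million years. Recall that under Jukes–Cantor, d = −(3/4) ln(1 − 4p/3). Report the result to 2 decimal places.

p = 196/1492 ≈ 0.131367.
d = −(3/4) ln(1 − 4p/3) = −0.75 ln(1 − 0.175156) = −0.75 ln(0.824844)
  = −0.75 × (-0.192561) = 0.144421 substitutions/site.
Under a molecular clock d = 2μt, so t = d/(2μ) = 0.144421 / (2 × 1.7 × 10^-10) = 424.77 million years.

424.77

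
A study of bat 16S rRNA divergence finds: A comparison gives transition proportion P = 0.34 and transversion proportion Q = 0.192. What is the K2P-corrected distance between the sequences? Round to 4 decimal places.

1.1490

Under the Kimura two-parameter model, d = −½ ln(1 − 2P − Q) − ¼ ln(1 − 2Q).
1 − 2P − Q = 0.128, giving −½ ln(0.128) = 1.027863.
1 − 2Q = 0.616, giving −¼ ln(0.616) = 0.121127.
d = 1.027863 + 0.121127 = 1.148990.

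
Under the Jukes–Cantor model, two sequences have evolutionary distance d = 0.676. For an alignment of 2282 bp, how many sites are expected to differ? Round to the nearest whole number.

1017

Invert JC69: p = (3/4)(1 − e^(−4d/3)) = 0.75 × (1 − e^(-0.901333)) = 0.75 × (1 − 0.406028) = 0.445479.
Expected differing sites = pL ≈ 0.445479 × 2282 = 1016.583078 ≈ 1017.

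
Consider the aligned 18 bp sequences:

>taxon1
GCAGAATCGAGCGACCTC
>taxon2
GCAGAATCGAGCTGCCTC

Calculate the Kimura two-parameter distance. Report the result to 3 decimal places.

0.121

Of 18 sites, 1 differences are transitions and 1 are transversions, so P = 1/18 ≈ 0.055556 and Q = 1/18 ≈ 0.055556.
Under the Kimura two-parameter model, d = −½ ln(1 − 2P − Q) − ¼ ln(1 − 2Q).
1 − 2P − Q = 0.833332, giving −½ ln(0.833332) = 0.091162.
1 − 2Q = 0.888888, giving −¼ ln(0.888888) = 0.029446.
d = 0.091162 + 0.029446 = 0.120608.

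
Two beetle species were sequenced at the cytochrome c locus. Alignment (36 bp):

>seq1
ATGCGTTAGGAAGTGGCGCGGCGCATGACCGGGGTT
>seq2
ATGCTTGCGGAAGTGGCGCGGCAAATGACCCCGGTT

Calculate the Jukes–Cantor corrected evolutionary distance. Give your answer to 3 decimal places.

0.225

The sequences differ at 7 of 36 sites (5, 7, 8, 23, 24, 31, 32), so p = 7/36 ≈ 0.194444.
d = −(3/4) ln(1 − 4p/3) = −0.75 ln(1 − 0.259259) = −0.75 ln(0.740741)
  = −0.75 × (-0.300104) = 0.225078 substitutions/site.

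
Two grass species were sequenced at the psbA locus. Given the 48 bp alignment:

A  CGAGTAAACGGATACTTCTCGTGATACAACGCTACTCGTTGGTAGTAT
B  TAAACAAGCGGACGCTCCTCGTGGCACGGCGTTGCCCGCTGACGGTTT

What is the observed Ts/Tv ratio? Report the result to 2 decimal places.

19.00

Transitions are A↔G and C↔T; transversions are all other mismatches.
Transitions: 19. Transversions: 1.
R = 19/1 = 19.00.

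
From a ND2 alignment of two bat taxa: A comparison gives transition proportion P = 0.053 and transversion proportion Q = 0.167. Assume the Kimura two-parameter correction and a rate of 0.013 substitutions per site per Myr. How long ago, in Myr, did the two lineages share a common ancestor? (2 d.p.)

10.04

Under the Kimura two-parameter model, d = −½ ln(1 − 2P − Q) − ¼ ln(1 − 2Q).
1 − 2P − Q = 0.727, giving −½ ln(0.727) = 0.159414.
1 − 2Q = 0.666, giving −¼ ln(0.666) = 0.101616.
d = 0.159414 + 0.101616 = 0.261030.
Under a molecular clock d = 2μt, so t = d/(2μ) = 0.261030 / (2 × 0.013) = 10.04 Myr.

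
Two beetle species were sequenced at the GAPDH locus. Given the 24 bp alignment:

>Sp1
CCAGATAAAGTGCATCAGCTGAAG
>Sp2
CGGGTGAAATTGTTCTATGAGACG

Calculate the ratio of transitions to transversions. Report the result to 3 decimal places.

0.444

Transitions are A↔G and C↔T; transversions are all other mismatches.
Transitions: 4. Transversions: 9.
R = 4/9 = 0.444444… ≈ 0.444 (to 3 d.p.).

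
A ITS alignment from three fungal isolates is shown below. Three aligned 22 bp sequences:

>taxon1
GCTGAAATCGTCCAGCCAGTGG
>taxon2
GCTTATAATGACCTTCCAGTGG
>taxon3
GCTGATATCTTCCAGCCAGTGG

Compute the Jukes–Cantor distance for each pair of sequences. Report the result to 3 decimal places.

taxon1–taxon2: 7/22 sites differ → p ≈ 0.318182, d = −0.75 ln(1 − 0.424243) = 0.414052 ≈ 0.414.
taxon1–taxon3: 2/22 sites differ → p ≈ 0.090909, d = −0.75 ln(1 − 0.121212) = 0.096909 ≈ 0.097.
taxon2–taxon3: 7/22 sites differ → p ≈ 0.318182, d = −0.75 ln(1 − 0.424243) = 0.414052 ≈ 0.414.

d(taxon1,taxon2) = 0.414, d(taxon1,taxon3) = 0.097, d(taxon2,taxon3) = 0.414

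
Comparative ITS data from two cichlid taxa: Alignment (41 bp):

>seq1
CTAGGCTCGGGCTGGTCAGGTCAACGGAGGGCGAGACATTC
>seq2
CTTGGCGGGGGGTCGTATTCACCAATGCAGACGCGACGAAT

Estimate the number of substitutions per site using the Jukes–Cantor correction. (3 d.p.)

The sequences differ at 21 of 41 sites, so p = 21/41 ≈ 0.512195.
d = −(3/4) ln(1 − 4p/3) = −0.75 ln(1 − 0.682927) = −0.75 ln(0.317073)
  = −0.75 × (-1.148623) = 0.861467 substitutions/site.

0.861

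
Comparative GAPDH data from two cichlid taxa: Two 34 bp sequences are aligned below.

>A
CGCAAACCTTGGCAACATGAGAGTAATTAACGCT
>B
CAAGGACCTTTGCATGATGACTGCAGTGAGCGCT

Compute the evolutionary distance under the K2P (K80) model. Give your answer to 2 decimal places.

0.54

Of 34 sites, 6 differences are transitions and 7 are transversions, so P = 6/34 ≈ 0.176471 and Q = 7/34 ≈ 0.205882.
Under the Kimura two-parameter model, d = −½ ln(1 − 2P − Q) − ¼ ln(1 − 2Q).
1 − 2P − Q = 0.441176, giving −½ ln(0.441176) = 0.409156.
1 − 2Q = 0.588236, giving −¼ ln(0.588236) = 0.132657.
d = 0.409156 + 0.132657 = 0.541813.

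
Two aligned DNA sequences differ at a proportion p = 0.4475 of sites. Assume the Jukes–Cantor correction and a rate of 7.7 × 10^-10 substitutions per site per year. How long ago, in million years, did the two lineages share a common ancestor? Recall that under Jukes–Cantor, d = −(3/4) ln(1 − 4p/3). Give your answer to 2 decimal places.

d = −(3/4) ln(1 − 4p/3) = −0.75 ln(1 − 0.596667) = −0.75 ln(0.403333)
  = −0.75 × (-0.907993) = 0.680995 substitutions/site.
Under a molecular clock d = 2μt, so t = d/(2μ) = 0.680995 / (2 × 7.7 × 10^-10) = 442.20 million years.

442.20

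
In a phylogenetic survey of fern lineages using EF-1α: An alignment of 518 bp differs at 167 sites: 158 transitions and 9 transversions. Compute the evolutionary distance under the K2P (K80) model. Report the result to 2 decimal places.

0.50

P = 158/518 ≈ 0.305019 and Q = 9/518 ≈ 0.017375.
Under the Kimura two-parameter model, d = −½ ln(1 − 2P − Q) − ¼ ln(1 − 2Q).
1 − 2P − Q = 0.372587, giving −½ ln(0.372587) = 0.493642.
1 − 2Q = 0.96525, giving −¼ ln(0.96525) = 0.008842.
d = 0.493642 + 0.008842 = 0.502484.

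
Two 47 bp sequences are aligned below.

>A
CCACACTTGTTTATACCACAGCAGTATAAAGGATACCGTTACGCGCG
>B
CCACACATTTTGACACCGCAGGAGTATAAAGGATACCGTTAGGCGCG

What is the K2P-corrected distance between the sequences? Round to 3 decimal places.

0.166

Of 47 sites, 2 differences are transitions and 5 are transversions, so P = 2/47 ≈ 0.042553 and Q = 5/47 ≈ 0.106383.
Under the Kimura two-parameter model, d = −½ ln(1 − 2P − Q) − ¼ ln(1 − 2Q).
1 − 2P − Q = 0.808511, giving −½ ln(0.808511) = 0.106280.
1 − 2Q = 0.787234, giving −¼ ln(0.787234) = 0.059807.
d = 0.106280 + 0.059807 = 0.166087.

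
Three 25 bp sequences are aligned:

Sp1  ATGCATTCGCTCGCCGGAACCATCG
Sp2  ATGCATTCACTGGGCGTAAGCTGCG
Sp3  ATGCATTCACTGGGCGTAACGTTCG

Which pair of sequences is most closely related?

Sp1–Sp2: 7/25 differ, p = 0.280, d = 0.351.
Sp1–Sp3: 6/25 differ, p = 0.240, d = 0.289.
Sp2–Sp3: 3/25 differ, p = 0.120, d = 0.131.
The smallest distance is between Sp2 and Sp3.

Sp2 and Sp3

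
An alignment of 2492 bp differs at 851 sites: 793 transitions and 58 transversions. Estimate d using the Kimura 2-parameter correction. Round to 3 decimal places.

P = 793/2492 ≈ 0.318218 and Q = 58/2492 ≈ 0.023274.
Under the Kimura two-parameter model, d = −½ ln(1 − 2P − Q) − ¼ ln(1 − 2Q).
1 − 2P − Q = 0.34029, giving −½ ln(0.34029) = 0.538979.
1 − 2Q = 0.953452, giving −¼ ln(0.953452) = 0.011917.
d = 0.538979 + 0.011917 = 0.550896.

0.551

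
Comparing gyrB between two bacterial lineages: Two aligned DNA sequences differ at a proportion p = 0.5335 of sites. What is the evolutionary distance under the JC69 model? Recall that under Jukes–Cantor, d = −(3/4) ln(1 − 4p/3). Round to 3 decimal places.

d = −(3/4) ln(1 − 4p/3) = −0.75 ln(1 − 0.711333) = −0.75 ln(0.288667)
  = −0.75 × (-1.242482) = 0.931862 substitutions/site.

0.932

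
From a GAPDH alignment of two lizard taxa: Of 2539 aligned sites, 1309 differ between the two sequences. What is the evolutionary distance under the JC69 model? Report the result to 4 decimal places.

0.8721

p = 1309/2539 ≈ 0.515557.
d = −(3/4) ln(1 − 4p/3) = −0.75 ln(1 − 0.687409) = −0.75 ln(0.312591)
  = −0.75 × (-1.162860) = 0.872145 substitutions/site.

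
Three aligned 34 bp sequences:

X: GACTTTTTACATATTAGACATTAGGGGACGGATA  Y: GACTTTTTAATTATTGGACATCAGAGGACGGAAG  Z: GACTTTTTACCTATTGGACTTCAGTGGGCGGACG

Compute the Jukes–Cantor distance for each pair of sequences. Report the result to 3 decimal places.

d(X,Y) = 0.241, d(X,Z) = 0.282, d(Y,Z) = 0.201

X–Y: 7/34 sites differ → p ≈ 0.205882, d = −0.75 ln(1 − 0.274509) = 0.240680 ≈ 0.241.
X–Z: 8/34 sites differ → p ≈ 0.235294, d = −0.75 ln(1 − 0.313725) = 0.282358 ≈ 0.282.
Y–Z: 6/34 sites differ → p ≈ 0.176471, d = −0.75 ln(1 − 0.235295) = 0.201199 ≈ 0.201.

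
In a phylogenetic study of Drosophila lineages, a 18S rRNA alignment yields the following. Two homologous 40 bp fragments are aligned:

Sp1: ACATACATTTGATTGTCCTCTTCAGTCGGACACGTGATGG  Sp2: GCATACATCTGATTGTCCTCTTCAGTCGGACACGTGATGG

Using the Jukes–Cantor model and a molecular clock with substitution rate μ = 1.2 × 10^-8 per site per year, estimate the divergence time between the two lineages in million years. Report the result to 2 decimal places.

The sequences differ at 2 of 40 sites (1, 9), so p = 2/40 = 0.05.
d = −(3/4) ln(1 − 4p/3) = −0.75 ln(1 − 0.066667) = −0.75 ln(0.933333)
  = −0.75 × (-0.068993) = 0.051745 substitutions/site.
Under a molecular clock d = 2μt, so t = d/(2μ) = 0.051745 / (2 × 1.2 × 10^-8) = 2.16 million years.

2.16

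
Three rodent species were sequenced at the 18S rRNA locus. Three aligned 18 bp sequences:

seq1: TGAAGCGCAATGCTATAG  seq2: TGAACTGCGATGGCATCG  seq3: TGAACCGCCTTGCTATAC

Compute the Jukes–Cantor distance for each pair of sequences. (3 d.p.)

seq1–seq2: 6/18 sites differ → p ≈ 0.333333, d = −0.75 ln(1 − 0.444444) = 0.440839 ≈ 0.441.
seq1–seq3: 4/18 sites differ → p ≈ 0.222222, d = −0.75 ln(1 − 0.296296) = 0.263548 ≈ 0.264.
seq2–seq3: 7/18 sites differ → p ≈ 0.388889, d = −0.75 ln(1 − 0.518519) = 0.548166 ≈ 0.548.

d(seq1,seq2) = 0.441, d(seq1,seq3) = 0.264, d(seq2,seq3) = 0.548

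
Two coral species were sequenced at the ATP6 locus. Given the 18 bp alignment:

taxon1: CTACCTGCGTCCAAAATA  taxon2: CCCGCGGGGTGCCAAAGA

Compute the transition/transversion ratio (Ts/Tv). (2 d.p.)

0.14

Transitions are A↔G and C↔T; transversions are all other mismatches.
Transitions: 1. Transversions: 7.
R = 1/7 = 0.142857… ≈ 0.14 (to 2 d.p.).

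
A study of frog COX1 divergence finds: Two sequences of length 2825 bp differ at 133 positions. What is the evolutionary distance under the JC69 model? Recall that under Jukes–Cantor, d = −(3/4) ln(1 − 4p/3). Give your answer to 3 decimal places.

0.049

p = 133/2825 ≈ 0.04708.
d = −(3/4) ln(1 − 4p/3) = −0.75 ln(1 − 0.062773) = −0.75 ln(0.937227)
  = −0.75 × (-0.064830) = 0.048623 substitutions/site.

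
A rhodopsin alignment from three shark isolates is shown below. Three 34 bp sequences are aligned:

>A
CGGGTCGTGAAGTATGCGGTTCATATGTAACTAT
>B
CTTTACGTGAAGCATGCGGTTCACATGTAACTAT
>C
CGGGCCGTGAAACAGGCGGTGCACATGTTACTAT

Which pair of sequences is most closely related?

A and B

A–B: 6/34 differ, p = 0.176, d = 0.201.
A–C: 7/34 differ, p = 0.206, d = 0.241.
B–C: 8/34 differ, p = 0.235, d = 0.282.
The smallest distance is between A and B.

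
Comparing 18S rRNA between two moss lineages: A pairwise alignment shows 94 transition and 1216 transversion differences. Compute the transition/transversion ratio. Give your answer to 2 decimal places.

R = 94/1216 = 0.077302… ≈ 0.08 (to 2 d.p.).

0.08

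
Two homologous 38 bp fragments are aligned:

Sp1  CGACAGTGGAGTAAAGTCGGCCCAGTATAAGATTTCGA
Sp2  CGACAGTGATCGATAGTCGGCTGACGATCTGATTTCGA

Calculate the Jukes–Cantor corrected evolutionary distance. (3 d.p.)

The sequences differ at 11 of 38 sites, so p = 11/38 ≈ 0.289474.
d = −(3/4) ln(1 − 4p/3) = −0.75 ln(1 − 0.385965) = −0.75 ln(0.614035)
  = −0.75 × (-0.487703) = 0.365777 substitutions/site.

0.366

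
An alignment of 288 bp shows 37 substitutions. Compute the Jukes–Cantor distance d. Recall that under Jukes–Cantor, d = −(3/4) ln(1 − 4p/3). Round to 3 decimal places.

0.141

p = 37/288 ≈ 0.128472.
d = −(3/4) ln(1 − 4p/3) = −0.75 ln(1 − 0.171296) = −0.75 ln(0.828704)
  = −0.75 × (-0.187892) = 0.140919 substitutions/site.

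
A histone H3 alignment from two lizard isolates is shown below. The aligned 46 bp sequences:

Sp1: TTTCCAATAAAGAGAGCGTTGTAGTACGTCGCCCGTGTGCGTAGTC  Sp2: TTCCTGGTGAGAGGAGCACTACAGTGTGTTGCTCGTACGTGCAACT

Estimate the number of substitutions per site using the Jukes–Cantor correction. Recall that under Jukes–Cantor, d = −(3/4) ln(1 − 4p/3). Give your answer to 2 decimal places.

The sequences differ at 23 of 46 sites, so p = 23/46 = 0.5.
d = −(3/4) ln(1 − 4p/3) = −0.75 ln(1 − 0.666667) = −0.75 ln(0.333333)
  = −0.75 × (-1.098613) = 0.823960 substitutions/site.

0.82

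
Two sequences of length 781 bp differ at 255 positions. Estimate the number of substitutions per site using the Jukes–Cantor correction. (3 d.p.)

p = 255/781 ≈ 0.326504.
d = −(3/4) ln(1 − 4p/3) = −0.75 ln(1 − 0.435339) = −0.75 ln(0.564661)
  = −0.75 × (-0.571530) = 0.428648 substitutions/site.

0.429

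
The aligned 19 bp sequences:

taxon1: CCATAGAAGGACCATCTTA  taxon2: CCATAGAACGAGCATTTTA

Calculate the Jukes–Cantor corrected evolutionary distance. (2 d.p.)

The sequences differ at 3 of 19 sites (9, 12, 16), so p = 3/19 ≈ 0.157895.
d = −(3/4) ln(1 − 4p/3) = −0.75 ln(1 − 0.210527) = −0.75 ln(0.789473)
  = −0.75 × (-0.236390) = 0.177293 substitutions/site.

0.18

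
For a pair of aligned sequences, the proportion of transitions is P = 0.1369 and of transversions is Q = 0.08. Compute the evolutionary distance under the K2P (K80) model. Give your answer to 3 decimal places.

Under the Kimura two-parameter model, d = −½ ln(1 − 2P − Q) − ¼ ln(1 − 2Q).
1 − 2P − Q = 0.6462, giving −½ ln(0.6462) = 0.218323.
1 − 2Q = 0.84, giving −¼ ln(0.84) = 0.043588.
d = 0.218323 + 0.043588 = 0.261911.

0.262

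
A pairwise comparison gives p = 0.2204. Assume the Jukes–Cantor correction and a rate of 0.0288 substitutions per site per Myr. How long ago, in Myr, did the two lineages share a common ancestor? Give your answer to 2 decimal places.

4.53

d = −(3/4) ln(1 − 4p/3) = −0.75 ln(1 − 0.293867) = −0.75 ln(0.706133)
  = −0.75 × (-0.347952) = 0.260964 substitutions/site.
Under a molecular clock d = 2μt, so t = d/(2μ) = 0.260964 / (2 × 0.0288) = 4.53 Myr.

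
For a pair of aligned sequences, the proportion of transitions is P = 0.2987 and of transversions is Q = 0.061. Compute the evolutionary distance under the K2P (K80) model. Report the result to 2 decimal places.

Under the Kimura two-parameter model, d = −½ ln(1 − 2P − Q) − ¼ ln(1 − 2Q).
1 − 2P − Q = 0.3416, giving −½ ln(0.3416) = 0.537057.
1 − 2Q = 0.878, giving −¼ ln(0.878) = 0.032527.
d = 0.537057 + 0.032527 = 0.569584.

0.57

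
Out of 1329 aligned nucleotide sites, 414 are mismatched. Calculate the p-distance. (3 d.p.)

p = 414/1329 = 0.311512… ≈ 0.312 (to 3 d.p.).

0.312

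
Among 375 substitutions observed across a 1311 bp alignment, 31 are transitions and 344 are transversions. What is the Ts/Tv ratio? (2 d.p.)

R = 31/344 = 0.090116… ≈ 0.09 (to 2 d.p.).

0.09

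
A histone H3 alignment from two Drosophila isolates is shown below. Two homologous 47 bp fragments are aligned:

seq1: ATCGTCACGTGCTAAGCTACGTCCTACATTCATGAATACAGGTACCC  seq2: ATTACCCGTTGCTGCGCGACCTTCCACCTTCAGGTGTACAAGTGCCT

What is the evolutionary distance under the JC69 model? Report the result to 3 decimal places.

The sequences differ at 19 of 47 sites, so p = 19/47 ≈ 0.404255.
d = −(3/4) ln(1 − 4p/3) = −0.75 ln(1 − 0.539007) = −0.75 ln(0.460993)
  = −0.75 × (-0.774372) = 0.580779 substitutions/site.

0.581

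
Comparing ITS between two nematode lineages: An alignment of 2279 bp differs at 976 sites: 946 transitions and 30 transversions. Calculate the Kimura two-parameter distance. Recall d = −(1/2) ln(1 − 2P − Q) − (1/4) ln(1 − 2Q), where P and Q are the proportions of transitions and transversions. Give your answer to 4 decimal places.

P = 946/2279 ≈ 0.415094 and Q = 30/2279 ≈ 0.013164.
Under the Kimura two-parameter model, d = −½ ln(1 − 2P − Q) − ¼ ln(1 − 2Q).
1 − 2P − Q = 0.156648, giving −½ ln(0.156648) = 0.926877.
1 − 2Q = 0.973672, giving −¼ ln(0.973672) = 0.006670.
d = 0.926877 + 0.006670 = 0.933547.

0.9335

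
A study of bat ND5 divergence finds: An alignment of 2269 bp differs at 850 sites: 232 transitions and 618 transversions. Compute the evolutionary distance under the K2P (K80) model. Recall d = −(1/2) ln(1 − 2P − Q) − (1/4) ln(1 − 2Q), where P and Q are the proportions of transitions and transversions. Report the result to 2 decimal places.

0.52

P = 232/2269 ≈ 0.102248 and Q = 618/2269 ≈ 0.272367.
Under the Kimura two-parameter model, d = −½ ln(1 − 2P − Q) − ¼ ln(1 − 2Q).
1 − 2P − Q = 0.523137, giving −½ ln(0.523137) = 0.323956.
1 − 2Q = 0.455266, giving −¼ ln(0.455266) = 0.196718.
d = 0.323956 + 0.196718 = 0.520674.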